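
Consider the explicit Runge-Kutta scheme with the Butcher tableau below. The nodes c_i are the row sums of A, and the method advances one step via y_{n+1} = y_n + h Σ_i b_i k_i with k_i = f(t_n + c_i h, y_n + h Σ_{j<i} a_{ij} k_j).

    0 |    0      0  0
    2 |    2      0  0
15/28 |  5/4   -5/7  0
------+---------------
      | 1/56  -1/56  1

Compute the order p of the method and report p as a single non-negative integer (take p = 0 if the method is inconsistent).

b = (1/56, -1/56, 1)
c = (0, 2, 15/28)
Ac = (0, 0, -10/7)
Σ b_i: 1/56·1 + (-1/56)·1 + 1·1 = 1 ✓
b·c: (-1/56)·2 + 1·15/28 = 1/2 ✓
b·c²: (-1/56)·4 + 1·225/784 = 169/784 ≠ 1/3 ⇒ order 2.
b·Ac: 1·(-10/7) = -10/7 ≠ 1/6

2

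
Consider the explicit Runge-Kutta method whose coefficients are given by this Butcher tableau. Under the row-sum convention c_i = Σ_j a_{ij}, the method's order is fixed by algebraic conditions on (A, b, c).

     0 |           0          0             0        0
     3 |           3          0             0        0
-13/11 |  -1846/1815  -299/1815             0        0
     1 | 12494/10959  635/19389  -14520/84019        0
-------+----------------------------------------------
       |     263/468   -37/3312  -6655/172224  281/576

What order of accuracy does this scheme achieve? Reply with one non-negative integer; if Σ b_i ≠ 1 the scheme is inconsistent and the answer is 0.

4

b = (263/468, -37/3312, -6655/172224, 281/576)
c = (0, 3, -13/11, 1)
Ac = (0, 0, -299/605, 85/281)
Σ b_i: 263/468·1 + (-37/3312)·1 + (-6655/172224)·1 + 281/576·1 = 1 ✓
b·c: (-37/3312)·3 + (-6655/172224)·(-13/11) + 281/576·1 = 1/2 ✓
b·c²: (-37/3312)·9 + (-6655/172224)·169/121 + 281/576·1 = 1/3 ✓
b·Ac: (-6655/172224)·(-299/605) + 281/576·85/281 = 1/6 ✓
b·c³: (-37/3312)·27 + (-6655/172224)·(-2197/1331) + 281/576·1 = 1/4 ✓
b·(c∘Ac): (-6655/172224)·3887/6655 + 281/576·85/281 = 1/8 ✓
b·Ac²: (-6655/172224)·(-897/605) + 281/576·15/281 = 1/12 ✓
b·A²c: 281/576·24/281 = 1/24 ✓; 4 stages ⇒ order 4.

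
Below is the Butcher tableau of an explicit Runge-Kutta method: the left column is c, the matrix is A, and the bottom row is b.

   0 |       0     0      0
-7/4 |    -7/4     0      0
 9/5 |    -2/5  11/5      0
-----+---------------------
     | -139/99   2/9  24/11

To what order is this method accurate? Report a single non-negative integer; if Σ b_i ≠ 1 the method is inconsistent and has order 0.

b = (-139/99, 2/9, 24/11)
c = (0, -7/4, 9/5)
Ac = (0, 0, -77/20)
Σ b_i: (-139/99)·1 + 2/9·1 + 24/11·1 = 1 ✓
b·c: 2/9·(-7/4) + 24/11·9/5 = 3503/990 ≠ 1/2 ⇒ order 1.

1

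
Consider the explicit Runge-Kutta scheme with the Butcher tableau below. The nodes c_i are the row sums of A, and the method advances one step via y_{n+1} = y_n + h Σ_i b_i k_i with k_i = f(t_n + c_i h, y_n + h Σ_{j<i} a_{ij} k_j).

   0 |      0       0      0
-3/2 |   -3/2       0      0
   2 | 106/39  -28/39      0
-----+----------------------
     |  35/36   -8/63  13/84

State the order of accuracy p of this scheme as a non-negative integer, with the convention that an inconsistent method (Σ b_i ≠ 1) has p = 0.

b = (35/36, -8/63, 13/84)
c = (0, -3/2, 2)
Ac = (0, 0, 14/13)
Σ b_i: 35/36·1 + (-8/63)·1 + 13/84·1 = 1 ✓
b·c: (-8/63)·(-3/2) + 13/84·2 = 1/2 ✓
b·c²: (-8/63)·9/4 + 13/84·4 = 1/3 ✓
b·Ac: 13/84·14/13 = 1/6 ✓; 3 stages ⇒ order 3.

3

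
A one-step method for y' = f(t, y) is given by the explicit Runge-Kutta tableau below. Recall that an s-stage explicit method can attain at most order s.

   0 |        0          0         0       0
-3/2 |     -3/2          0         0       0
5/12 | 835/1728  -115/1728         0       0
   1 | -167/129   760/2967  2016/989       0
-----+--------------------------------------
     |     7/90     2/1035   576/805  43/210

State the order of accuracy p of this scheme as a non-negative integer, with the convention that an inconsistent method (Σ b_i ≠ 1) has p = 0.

4

b = (7/90, 2/1035, 576/805, 43/210)
c = (0, -3/2, 5/12, 1)
Ac = (0, 0, 115/1152, 20/43)
Σ b_i: 7/90·1 + 2/1035·1 + 576/805·1 + 43/210·1 = 1 ✓
b·c: 2/1035·(-3/2) + 576/805·5/12 + 43/210·1 = 1/2 ✓
b·c²: 2/1035·9/4 + 576/805·25/144 + 43/210·1 = 1/3 ✓
b·Ac: 576/805·115/1152 + 43/210·20/43 = 1/6 ✓
b·c³: 2/1035·(-27/8) + 576/805·125/1728 + 43/210·1 = 1/4 ✓
b·(c∘Ac): 576/805·575/13824 + 43/210·20/43 = 1/8 ✓
b·Ac²: 576/805·(-115/768) + 43/210·40/43 = 1/12 ✓
b·A²c: 43/210·35/172 = 1/24 ✓; 4 stages ⇒ order 4.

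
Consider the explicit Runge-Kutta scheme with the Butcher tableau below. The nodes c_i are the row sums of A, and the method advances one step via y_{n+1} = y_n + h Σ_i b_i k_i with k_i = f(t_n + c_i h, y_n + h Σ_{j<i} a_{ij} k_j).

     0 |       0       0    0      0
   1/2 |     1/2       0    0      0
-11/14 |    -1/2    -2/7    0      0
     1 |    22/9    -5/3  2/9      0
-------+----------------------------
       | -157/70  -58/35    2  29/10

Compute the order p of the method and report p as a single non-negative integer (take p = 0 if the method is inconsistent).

b = (-157/70, -58/35, 2, 29/10)
c = (0, 1/2, -11/14, 1)
Ac = (0, 0, -1/7, -127/126)
Σ b_i: (-157/70)·1 + (-58/35)·1 + 2·1 + 29/10·1 = 1 ✓
b·c: (-58/35)·1/2 + 2·(-11/14) + 29/10·1 = 1/2 ✓
b·c²: (-58/35)·1/4 + 2·121/196 + 29/10·1 = 1823/490 ≠ 1/3 ⇒ order 2.
b·Ac: 2·(-1/7) + 29/10·(-127/126) = -4043/1260 ≠ 1/6

2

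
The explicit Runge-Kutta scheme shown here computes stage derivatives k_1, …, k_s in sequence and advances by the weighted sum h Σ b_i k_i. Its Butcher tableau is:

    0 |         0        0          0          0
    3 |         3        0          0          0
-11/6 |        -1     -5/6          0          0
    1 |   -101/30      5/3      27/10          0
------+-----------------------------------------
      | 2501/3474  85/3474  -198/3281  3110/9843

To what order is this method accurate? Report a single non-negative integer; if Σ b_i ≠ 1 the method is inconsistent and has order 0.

b = (2501/3474, 85/3474, -198/3281, 3110/9843)
c = (0, 3, -11/6, 1)
Ac = (0, 0, -5/2, 1/20)
Σ b_i: 2501/3474·1 + 85/3474·1 + (-198/3281)·1 + 3110/9843·1 = 1 ✓
b·c: 85/3474·3 + (-198/3281)·(-11/6) + 3110/9843·1 = 1/2 ✓
b·c²: 85/3474·9 + (-198/3281)·121/36 + 3110/9843·1 = 1/3 ✓
b·Ac: (-198/3281)·(-5/2) + 3110/9843·1/20 = 1/6 ✓
b·c³: 85/3474·27 + (-198/3281)·(-1331/216) + 3110/9843·1 = 1041/772 ≠ 1/4 ⇒ order 3.
b·(c∘Ac): (-198/3281)·55/12 + 3110/9843·1/20 = -151/579 ≠ 1/8
b·Ac²: (-198/3281)·(-15/2) + 3110/9843·963/40 = 105771/13124 ≠ 1/12
b·A²c: 3110/9843·(-27/4) = -13995/6562 ≠ 1/24

3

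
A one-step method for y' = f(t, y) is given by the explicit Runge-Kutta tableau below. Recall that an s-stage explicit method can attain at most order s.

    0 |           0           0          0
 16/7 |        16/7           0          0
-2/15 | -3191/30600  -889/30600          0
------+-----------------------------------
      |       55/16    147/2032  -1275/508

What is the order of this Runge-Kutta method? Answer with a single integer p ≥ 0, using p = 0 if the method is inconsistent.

b = (55/16, 147/2032, -1275/508)
c = (0, 16/7, -2/15)
Ac = (0, 0, -254/3825)
Σ b_i: 55/16·1 + 147/2032·1 + (-1275/508)·1 = 1 ✓
b·c: 147/2032·16/7 + (-1275/508)·(-2/15) = 1/2 ✓
b·c²: 147/2032·256/49 + (-1275/508)·4/225 = 1/3 ✓
b·Ac: (-1275/508)·(-254/3825) = 1/6 ✓; 3 stages ⇒ order 3.

3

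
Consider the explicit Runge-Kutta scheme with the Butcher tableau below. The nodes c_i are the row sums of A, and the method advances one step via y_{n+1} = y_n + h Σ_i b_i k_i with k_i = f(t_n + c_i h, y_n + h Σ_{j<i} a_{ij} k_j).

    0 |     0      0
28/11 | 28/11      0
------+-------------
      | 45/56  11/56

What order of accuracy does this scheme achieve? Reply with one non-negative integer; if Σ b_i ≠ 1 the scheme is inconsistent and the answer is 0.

2

b = (45/56, 11/56)
c = (0, 28/11)
Σ b_i: 45/56·1 + 11/56·1 = 1 ✓
b·c: 11/56·28/11 = 1/2 ✓; 2 stages ⇒ order 2.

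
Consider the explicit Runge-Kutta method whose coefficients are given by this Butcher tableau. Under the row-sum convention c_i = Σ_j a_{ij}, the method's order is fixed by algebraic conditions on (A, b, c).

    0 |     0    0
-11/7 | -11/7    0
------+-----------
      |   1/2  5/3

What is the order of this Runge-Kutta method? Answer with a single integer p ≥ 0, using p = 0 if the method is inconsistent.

b = (1/2, 5/3)
c = (0, -11/7)
Σ b_i: 1/2·1 + 5/3·1 = 13/6 ≠ 1 ⇒ order 0.

0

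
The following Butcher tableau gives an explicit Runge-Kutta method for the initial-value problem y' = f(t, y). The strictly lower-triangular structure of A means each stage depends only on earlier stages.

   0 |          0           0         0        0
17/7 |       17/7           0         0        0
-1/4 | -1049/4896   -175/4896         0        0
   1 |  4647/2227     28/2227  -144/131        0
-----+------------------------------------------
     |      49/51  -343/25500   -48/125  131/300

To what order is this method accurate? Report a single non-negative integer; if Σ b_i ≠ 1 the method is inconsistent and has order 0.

4

b = (49/51, -343/25500, -48/125, 131/300)
c = (0, 17/7, -1/4, 1)
Ac = (0, 0, -25/288, 40/131)
Σ b_i: 49/51·1 + (-343/25500)·1 + (-48/125)·1 + 131/300·1 = 1 ✓
b·c: (-343/25500)·17/7 + (-48/125)·(-1/4) + 131/300·1 = 1/2 ✓
b·c²: (-343/25500)·289/49 + (-48/125)·1/16 + 131/300·1 = 1/3 ✓
b·Ac: (-48/125)·(-25/288) + 131/300·40/131 = 1/6 ✓
b·c³: (-343/25500)·4913/343 + (-48/125)·(-1/64) + 131/300·1 = 1/4 ✓
b·(c∘Ac): (-48/125)·25/1152 + 131/300·40/131 = 1/8 ✓
b·Ac²: (-48/125)·(-425/2016) + 131/300·5/917 = 1/12 ✓
b·A²c: 131/300·25/262 = 1/24 ✓; 4 stages ⇒ order 4.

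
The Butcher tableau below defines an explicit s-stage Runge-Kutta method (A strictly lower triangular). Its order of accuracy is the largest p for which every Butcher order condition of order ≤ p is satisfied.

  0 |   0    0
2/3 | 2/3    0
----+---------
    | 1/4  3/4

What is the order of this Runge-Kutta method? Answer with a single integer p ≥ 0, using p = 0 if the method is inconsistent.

2

b = (1/4, 3/4)
c = (0, 2/3)
Σ b_i: 1/4·1 + 3/4·1 = 1 ✓
b·c: 3/4·2/3 = 1/2 ✓; 2 stages ⇒ order 2.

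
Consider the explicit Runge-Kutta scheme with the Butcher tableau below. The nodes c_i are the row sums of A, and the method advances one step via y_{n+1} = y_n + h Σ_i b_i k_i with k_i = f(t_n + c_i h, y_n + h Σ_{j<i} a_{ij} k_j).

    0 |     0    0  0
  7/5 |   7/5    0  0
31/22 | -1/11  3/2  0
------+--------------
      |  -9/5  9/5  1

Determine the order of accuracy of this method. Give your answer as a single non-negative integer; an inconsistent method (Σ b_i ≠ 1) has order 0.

b = (-9/5, 9/5, 1)
c = (0, 7/5, 31/22)
Ac = (0, 0, 21/10)
Σ b_i: (-9/5)·1 + 9/5·1 + 1·1 = 1 ✓
b·c: 9/5·7/5 + 1·31/22 = 2161/550 ≠ 1/2 ⇒ order 1.

1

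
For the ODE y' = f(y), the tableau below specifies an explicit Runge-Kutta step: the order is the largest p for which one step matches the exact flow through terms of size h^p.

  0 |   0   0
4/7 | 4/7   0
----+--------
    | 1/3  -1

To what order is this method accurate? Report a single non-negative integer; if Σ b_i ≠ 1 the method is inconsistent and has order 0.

b = (1/3, -1)
c = (0, 4/7)
Σ b_i: 1/3·1 + (-1)·1 = -2/3 ≠ 1 ⇒ order 0.

0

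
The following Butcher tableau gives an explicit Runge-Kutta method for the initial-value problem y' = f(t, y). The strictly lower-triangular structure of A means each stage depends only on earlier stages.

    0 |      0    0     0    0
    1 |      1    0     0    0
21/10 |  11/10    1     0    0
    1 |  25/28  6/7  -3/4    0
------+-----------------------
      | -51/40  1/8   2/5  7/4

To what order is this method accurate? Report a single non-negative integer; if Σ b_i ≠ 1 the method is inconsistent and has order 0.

1

b = (-51/40, 1/8, 2/5, 7/4)
c = (0, 1, 21/10, 1)
Ac = (0, 0, 1, -201/280)
Σ b_i: (-51/40)·1 + 1/8·1 + 2/5·1 + 7/4·1 = 1 ✓
b·c: 1/8·1 + 2/5·21/10 + 7/4·1 = 543/200 ≠ 1/2 ⇒ order 1.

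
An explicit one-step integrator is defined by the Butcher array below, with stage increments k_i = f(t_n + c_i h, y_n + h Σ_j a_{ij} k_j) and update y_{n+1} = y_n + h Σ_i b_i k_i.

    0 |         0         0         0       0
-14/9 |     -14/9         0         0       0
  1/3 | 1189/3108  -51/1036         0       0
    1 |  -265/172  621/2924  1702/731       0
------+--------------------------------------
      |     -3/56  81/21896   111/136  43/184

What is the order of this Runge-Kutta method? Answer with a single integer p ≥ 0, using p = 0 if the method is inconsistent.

4

b = (-3/56, 81/21896, 111/136, 43/184)
c = (0, -14/9, 1/3, 1)
Ac = (0, 0, 17/222, 115/258)
Σ b_i: (-3/56)·1 + 81/21896·1 + 111/136·1 + 43/184·1 = 1 ✓
b·c: 81/21896·(-14/9) + 111/136·1/3 + 43/184·1 = 1/2 ✓
b·c²: 81/21896·196/81 + 111/136·1/9 + 43/184·1 = 1/3 ✓
b·Ac: 111/136·17/222 + 43/184·115/258 = 1/6 ✓
b·c³: 81/21896·(-2744/729) + 111/136·1/27 + 43/184·1 = 1/4 ✓
b·(c∘Ac): 111/136·17/666 + 43/184·115/258 = 1/8 ✓
b·Ac²: 111/136·(-119/999) + 43/184·299/387 = 1/12 ✓
b·A²c: 43/184·23/129 = 1/24 ✓; 4 stages ⇒ order 4.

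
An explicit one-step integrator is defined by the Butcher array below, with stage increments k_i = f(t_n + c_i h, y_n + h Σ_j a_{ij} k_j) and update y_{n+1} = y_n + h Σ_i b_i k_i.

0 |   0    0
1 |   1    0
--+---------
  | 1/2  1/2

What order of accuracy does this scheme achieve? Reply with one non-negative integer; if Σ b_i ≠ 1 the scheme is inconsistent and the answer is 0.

b = (1/2, 1/2)
c = (0, 1)
Σ b_i: 1/2·1 + 1/2·1 = 1 ✓
b·c: 1/2·1 = 1/2 ✓; 2 stages ⇒ order 2.

2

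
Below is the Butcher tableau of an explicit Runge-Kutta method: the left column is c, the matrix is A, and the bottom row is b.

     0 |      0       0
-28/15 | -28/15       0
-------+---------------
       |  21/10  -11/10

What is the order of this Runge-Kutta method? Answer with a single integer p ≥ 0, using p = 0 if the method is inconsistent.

1

b = (21/10, -11/10)
c = (0, -28/15)
Σ b_i: 21/10·1 + (-11/10)·1 = 1 ✓
b·c: (-11/10)·(-28/15) = 154/75 ≠ 1/2 ⇒ order 1.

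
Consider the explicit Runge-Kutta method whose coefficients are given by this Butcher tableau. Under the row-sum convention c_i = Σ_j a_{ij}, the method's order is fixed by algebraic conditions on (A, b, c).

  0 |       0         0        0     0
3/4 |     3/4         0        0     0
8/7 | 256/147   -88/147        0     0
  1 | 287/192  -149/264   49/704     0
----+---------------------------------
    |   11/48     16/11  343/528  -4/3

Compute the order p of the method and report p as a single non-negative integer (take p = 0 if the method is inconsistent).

4

b = (11/48, 16/11, 343/528, -4/3)
c = (0, 3/4, 8/7, 1)
Ac = (0, 0, -22/49, -11/32)
Σ b_i: 11/48·1 + 16/11·1 + 343/528·1 + (-4/3)·1 = 1 ✓
b·c: 16/11·3/4 + 343/528·8/7 + (-4/3)·1 = 1/2 ✓
b·c²: 16/11·9/16 + 343/528·64/49 + (-4/3)·1 = 1/3 ✓
b·Ac: 343/528·(-22/49) + (-4/3)·(-11/32) = 1/6 ✓
b·c³: 16/11·27/64 + 343/528·512/343 + (-4/3)·1 = 1/4 ✓
b·(c∘Ac): 343/528·(-176/343) + (-4/3)·(-11/32) = 1/8 ✓
b·Ac²: 343/528·(-33/98) + (-4/3)·(-29/128) = 1/12 ✓
b·A²c: (-4/3)·(-1/32) = 1/24 ✓; 4 stages ⇒ order 4.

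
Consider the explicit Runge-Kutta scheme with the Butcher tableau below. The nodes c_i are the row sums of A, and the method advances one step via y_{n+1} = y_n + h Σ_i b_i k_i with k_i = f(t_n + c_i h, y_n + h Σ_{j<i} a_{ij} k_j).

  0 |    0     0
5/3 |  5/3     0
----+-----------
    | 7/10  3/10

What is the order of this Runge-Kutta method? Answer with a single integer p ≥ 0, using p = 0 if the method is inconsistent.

2

b = (7/10, 3/10)
c = (0, 5/3)
Σ b_i: 7/10·1 + 3/10·1 = 1 ✓
b·c: 3/10·5/3 = 1/2 ✓; 2 stages ⇒ order 2.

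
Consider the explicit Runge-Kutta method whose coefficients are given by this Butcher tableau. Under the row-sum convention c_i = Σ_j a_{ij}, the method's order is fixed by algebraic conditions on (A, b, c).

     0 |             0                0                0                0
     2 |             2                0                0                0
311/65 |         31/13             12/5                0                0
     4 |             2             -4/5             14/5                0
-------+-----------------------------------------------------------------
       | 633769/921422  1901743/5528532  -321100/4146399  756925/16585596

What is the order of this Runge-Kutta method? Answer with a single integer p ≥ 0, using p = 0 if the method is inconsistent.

3

b = (633769/921422, 1901743/5528532, -321100/4146399, 756925/16585596)
c = (0, 2, 311/65, 4)
Ac = (0, 0, 24/5, 3834/325)
Σ b_i: 633769/921422·1 + 1901743/5528532·1 + (-321100/4146399)·1 + 756925/16585596·1 = 1 ✓
b·c: 1901743/5528532·2 + (-321100/4146399)·311/65 + 756925/16585596·4 = 1/2 ✓
b·c²: 1901743/5528532·4 + (-321100/4146399)·96721/4225 + 756925/16585596·16 = 1/3 ✓
b·Ac: (-321100/4146399)·24/5 + 756925/16585596·3834/325 = 1/6 ✓
b·c³: 1901743/5528532·8 + (-321100/4146399)·30080231/274625 + 756925/16585596·64 = -252405262/89838645 ≠ 1/4 ⇒ order 3.
b·(c∘Ac): (-321100/4146399)·7464/325 + 756925/16585596·15336/325 = 518318/1382133 ≠ 1/8
b·Ac²: (-321100/4146399)·48/5 + 756925/16585596·1286494/21125 = 1097389463/539031870 ≠ 1/12
b·A²c: 756925/16585596·336/25 = 847756/1382133 ≠ 1/24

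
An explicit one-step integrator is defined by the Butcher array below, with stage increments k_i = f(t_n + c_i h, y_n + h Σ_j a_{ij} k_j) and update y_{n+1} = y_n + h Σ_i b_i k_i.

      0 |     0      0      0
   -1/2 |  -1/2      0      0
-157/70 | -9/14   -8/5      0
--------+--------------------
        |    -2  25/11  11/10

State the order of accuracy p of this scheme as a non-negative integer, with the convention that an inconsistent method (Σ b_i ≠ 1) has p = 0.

b = (-2, 25/11, 11/10)
c = (0, -1/2, -157/70)
Ac = (0, 0, 4/5)
Σ b_i: (-2)·1 + 25/11·1 + 11/10·1 = 151/110 ≠ 1 ⇒ order 0.

0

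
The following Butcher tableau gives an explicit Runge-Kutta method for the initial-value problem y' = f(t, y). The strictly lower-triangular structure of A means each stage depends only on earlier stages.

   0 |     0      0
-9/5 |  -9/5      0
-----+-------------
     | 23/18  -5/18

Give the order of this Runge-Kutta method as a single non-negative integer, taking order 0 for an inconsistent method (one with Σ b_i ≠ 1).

2

b = (23/18, -5/18)
c = (0, -9/5)
Σ b_i: 23/18·1 + (-5/18)·1 = 1 ✓
b·c: (-5/18)·(-9/5) = 1/2 ✓; 2 stages ⇒ order 2.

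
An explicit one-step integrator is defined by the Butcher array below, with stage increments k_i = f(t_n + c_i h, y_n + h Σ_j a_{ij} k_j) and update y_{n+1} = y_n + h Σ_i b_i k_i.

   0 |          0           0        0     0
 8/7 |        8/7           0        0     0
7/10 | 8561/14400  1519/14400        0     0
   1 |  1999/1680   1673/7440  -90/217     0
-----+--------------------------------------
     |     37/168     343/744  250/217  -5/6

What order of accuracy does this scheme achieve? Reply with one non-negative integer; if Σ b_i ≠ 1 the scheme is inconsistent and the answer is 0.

4

b = (37/168, 343/744, 250/217, -5/6)
c = (0, 8/7, 7/10, 1)
Ac = (0, 0, 217/1800, -1/30)
Σ b_i: 37/168·1 + 343/744·1 + 250/217·1 + (-5/6)·1 = 1 ✓
b·c: 343/744·8/7 + 250/217·7/10 + (-5/6)·1 = 1/2 ✓
b·c²: 343/744·64/49 + 250/217·49/100 + (-5/6)·1 = 1/3 ✓
b·Ac: 250/217·217/1800 + (-5/6)·(-1/30) = 1/6 ✓
b·c³: 343/744·512/343 + 250/217·343/1000 + (-5/6)·1 = 1/4 ✓
b·(c∘Ac): 250/217·1519/18000 + (-5/6)·(-1/30) = 1/8 ✓
b·Ac²: 250/217·31/225 + (-5/6)·19/210 = 1/12 ✓
b·A²c: (-5/6)·(-1/20) = 1/24 ✓; 4 stages ⇒ order 4.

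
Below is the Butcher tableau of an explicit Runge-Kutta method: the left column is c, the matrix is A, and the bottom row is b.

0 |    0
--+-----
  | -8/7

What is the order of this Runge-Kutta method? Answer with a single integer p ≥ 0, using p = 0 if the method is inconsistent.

b = (-8/7)
c = (0)
Σ b_i: (-8/7)·1 = -8/7 ≠ 1 ⇒ order 0.

0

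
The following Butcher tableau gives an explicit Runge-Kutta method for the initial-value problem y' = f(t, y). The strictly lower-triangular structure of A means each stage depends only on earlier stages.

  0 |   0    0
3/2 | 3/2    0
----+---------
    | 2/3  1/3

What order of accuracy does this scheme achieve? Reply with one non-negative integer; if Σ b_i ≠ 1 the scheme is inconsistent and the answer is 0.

b = (2/3, 1/3)
c = (0, 3/2)
Σ b_i: 2/3·1 + 1/3·1 = 1 ✓
b·c: 1/3·3/2 = 1/2 ✓; 2 stages ⇒ order 2.

2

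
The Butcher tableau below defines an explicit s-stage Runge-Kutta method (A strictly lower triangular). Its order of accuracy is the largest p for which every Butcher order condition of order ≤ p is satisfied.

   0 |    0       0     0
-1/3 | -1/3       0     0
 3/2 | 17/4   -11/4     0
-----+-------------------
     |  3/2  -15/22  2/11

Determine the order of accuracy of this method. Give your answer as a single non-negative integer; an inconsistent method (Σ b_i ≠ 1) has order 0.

3

b = (3/2, -15/22, 2/11)
c = (0, -1/3, 3/2)
Ac = (0, 0, 11/12)
Σ b_i: 3/2·1 + (-15/22)·1 + 2/11·1 = 1 ✓
b·c: (-15/22)·(-1/3) + 2/11·3/2 = 1/2 ✓
b·c²: (-15/22)·1/9 + 2/11·9/4 = 1/3 ✓
b·Ac: 2/11·11/12 = 1/6 ✓; 3 stages ⇒ order 3.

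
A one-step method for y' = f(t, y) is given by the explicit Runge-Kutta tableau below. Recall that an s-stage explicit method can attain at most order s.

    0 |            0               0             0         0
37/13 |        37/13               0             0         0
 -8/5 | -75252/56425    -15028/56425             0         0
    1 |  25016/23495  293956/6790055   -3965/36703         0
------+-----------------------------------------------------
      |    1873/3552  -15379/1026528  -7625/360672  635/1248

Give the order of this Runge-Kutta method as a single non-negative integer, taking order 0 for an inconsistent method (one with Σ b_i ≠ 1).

4

b = (1873/3552, -15379/1026528, -7625/360672, 635/1248)
c = (0, 37/13, -8/5, 1)
Ac = (0, 0, -1156/1525, 188/635)
Σ b_i: 1873/3552·1 + (-15379/1026528)·1 + (-7625/360672)·1 + 635/1248·1 = 1 ✓
b·c: (-15379/1026528)·37/13 + (-7625/360672)·(-8/5) + 635/1248·1 = 1/2 ✓
b·c²: (-15379/1026528)·1369/169 + (-7625/360672)·64/25 + 635/1248·1 = 1/3 ✓
b·Ac: (-7625/360672)·(-1156/1525) + 635/1248·188/635 = 1/6 ✓
b·c³: (-15379/1026528)·50653/2197 + (-7625/360672)·(-512/125) + 635/1248·1 = 1/4 ✓
b·(c∘Ac): (-7625/360672)·9248/7625 + 635/1248·188/635 = 1/8 ✓
b·Ac²: (-7625/360672)·(-42772/19825) + 635/1248·612/8255 = 1/12 ✓
b·A²c: 635/1248·52/635 = 1/24 ✓; 4 stages ⇒ order 4.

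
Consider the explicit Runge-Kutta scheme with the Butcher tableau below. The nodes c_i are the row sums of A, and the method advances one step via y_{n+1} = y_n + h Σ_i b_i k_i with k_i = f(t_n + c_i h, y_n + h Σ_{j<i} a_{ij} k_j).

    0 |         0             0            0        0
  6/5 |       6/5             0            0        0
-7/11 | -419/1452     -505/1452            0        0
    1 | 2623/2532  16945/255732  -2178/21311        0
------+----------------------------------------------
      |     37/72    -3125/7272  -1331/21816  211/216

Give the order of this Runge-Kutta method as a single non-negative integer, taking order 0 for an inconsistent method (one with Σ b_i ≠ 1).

b = (37/72, -3125/7272, -1331/21816, 211/216)
c = (0, 6/5, -7/11, 1)
Ac = (0, 0, -101/242, 61/422)
Σ b_i: 37/72·1 + (-3125/7272)·1 + (-1331/21816)·1 + 211/216·1 = 1 ✓
b·c: (-3125/7272)·6/5 + (-1331/21816)·(-7/11) + 211/216·1 = 1/2 ✓
b·c²: (-3125/7272)·36/25 + (-1331/21816)·49/121 + 211/216·1 = 1/3 ✓
b·Ac: (-1331/21816)·(-101/242) + 211/216·61/422 = 1/6 ✓
b·c³: (-3125/7272)·216/125 + (-1331/21816)·(-343/1331) + 211/216·1 = 1/4 ✓
b·(c∘Ac): (-1331/21816)·707/2662 + 211/216·61/422 = 1/8 ✓
b·Ac²: (-1331/21816)·(-303/605) + 211/216·57/1055 = 1/12 ✓
b·A²c: 211/216·9/211 = 1/24 ✓; 4 stages ⇒ order 4.

4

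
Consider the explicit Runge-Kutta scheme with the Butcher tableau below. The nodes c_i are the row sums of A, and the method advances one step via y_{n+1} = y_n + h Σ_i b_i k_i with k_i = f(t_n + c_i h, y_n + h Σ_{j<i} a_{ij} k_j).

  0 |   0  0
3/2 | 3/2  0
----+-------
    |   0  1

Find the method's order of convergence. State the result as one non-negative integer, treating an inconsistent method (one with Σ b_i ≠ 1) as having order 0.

b = (0, 1)
c = (0, 3/2)
Σ b_i: 1·1 = 1 ✓
b·c: 1·3/2 = 3/2 ≠ 1/2 ⇒ order 1.

1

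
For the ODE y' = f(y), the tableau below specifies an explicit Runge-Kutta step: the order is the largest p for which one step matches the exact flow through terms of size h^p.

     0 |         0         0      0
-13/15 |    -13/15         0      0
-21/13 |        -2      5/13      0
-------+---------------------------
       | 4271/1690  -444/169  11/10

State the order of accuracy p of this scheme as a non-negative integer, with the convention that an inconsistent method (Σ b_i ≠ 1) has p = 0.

b = (4271/1690, -444/169, 11/10)
c = (0, -13/15, -21/13)
Ac = (0, 0, -1/3)
Σ b_i: 4271/1690·1 + (-444/169)·1 + 11/10·1 = 1 ✓
b·c: (-444/169)·(-13/15) + 11/10·(-21/13) = 1/2 ✓
b·c²: (-444/169)·169/225 + 11/10·441/169 = 22741/25350 ≠ 1/3 ⇒ order 2.
b·Ac: 11/10·(-1/3) = -11/30 ≠ 1/6

2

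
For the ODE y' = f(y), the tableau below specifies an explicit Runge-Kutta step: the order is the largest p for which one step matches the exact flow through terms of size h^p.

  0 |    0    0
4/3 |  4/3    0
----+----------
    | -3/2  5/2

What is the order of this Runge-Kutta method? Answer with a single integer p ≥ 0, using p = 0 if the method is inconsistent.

b = (-3/2, 5/2)
c = (0, 4/3)
Σ b_i: (-3/2)·1 + 5/2·1 = 1 ✓
b·c: 5/2·4/3 = 10/3 ≠ 1/2 ⇒ order 1.

1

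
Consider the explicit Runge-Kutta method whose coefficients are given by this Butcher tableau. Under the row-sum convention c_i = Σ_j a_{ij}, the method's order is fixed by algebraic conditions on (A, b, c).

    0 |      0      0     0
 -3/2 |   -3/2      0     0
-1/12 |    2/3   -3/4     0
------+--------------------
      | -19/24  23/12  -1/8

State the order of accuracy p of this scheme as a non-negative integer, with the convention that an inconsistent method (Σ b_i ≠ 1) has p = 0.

1

b = (-19/24, 23/12, -1/8)
c = (0, -3/2, -1/12)
Ac = (0, 0, 9/8)
Σ b_i: (-19/24)·1 + 23/12·1 + (-1/8)·1 = 1 ✓
b·c: 23/12·(-3/2) + (-1/8)·(-1/12) = -275/96 ≠ 1/2 ⇒ order 1.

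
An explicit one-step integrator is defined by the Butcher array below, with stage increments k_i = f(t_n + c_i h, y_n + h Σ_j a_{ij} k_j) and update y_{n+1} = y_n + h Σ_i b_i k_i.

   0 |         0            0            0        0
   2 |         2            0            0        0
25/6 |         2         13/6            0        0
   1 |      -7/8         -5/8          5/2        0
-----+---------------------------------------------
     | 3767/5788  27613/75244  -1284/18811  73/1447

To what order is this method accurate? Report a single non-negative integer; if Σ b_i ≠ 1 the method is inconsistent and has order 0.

b = (3767/5788, 27613/75244, -1284/18811, 73/1447)
c = (0, 2, 25/6, 1)
Ac = (0, 0, 13/3, 55/6)
Σ b_i: 3767/5788·1 + 27613/75244·1 + (-1284/18811)·1 + 73/1447·1 = 1 ✓
b·c: 27613/75244·2 + (-1284/18811)·25/6 + 73/1447·1 = 1/2 ✓
b·c²: 27613/75244·4 + (-1284/18811)·625/36 + 73/1447·1 = 1/3 ✓
b·Ac: (-1284/18811)·13/3 + 73/1447·55/6 = 1/6 ✓
b·c³: 27613/75244·8 + (-1284/18811)·15625/216 + 73/1447·1 = -50825/26046 ≠ 1/4 ⇒ order 3.
b·(c∘Ac): (-1284/18811)·325/18 + 73/1447·55/6 = -6685/8682 ≠ 1/8
b·Ac²: (-1284/18811)·26/3 + 73/1447·2945/72 = 153353/104184 ≠ 1/12
b·A²c: 73/1447·65/6 = 4745/8682 ≠ 1/24

3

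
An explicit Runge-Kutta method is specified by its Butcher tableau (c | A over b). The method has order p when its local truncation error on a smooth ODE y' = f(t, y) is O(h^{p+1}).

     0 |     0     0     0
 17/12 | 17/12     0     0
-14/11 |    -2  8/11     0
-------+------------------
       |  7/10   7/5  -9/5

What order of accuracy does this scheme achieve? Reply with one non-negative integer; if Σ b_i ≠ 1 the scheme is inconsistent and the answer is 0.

b = (7/10, 7/5, -9/5)
c = (0, 17/12, -14/11)
Ac = (0, 0, 34/33)
Σ b_i: 7/10·1 + 7/5·1 + (-9/5)·1 = 3/10 ≠ 1 ⇒ order 0.

0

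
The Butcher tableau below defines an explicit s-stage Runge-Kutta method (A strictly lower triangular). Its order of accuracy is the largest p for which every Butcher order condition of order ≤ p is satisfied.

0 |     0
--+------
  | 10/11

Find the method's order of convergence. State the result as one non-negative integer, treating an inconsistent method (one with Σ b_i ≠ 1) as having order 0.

0

b = (10/11)
c = (0)
Σ b_i: 10/11·1 = 10/11 ≠ 1 ⇒ order 0.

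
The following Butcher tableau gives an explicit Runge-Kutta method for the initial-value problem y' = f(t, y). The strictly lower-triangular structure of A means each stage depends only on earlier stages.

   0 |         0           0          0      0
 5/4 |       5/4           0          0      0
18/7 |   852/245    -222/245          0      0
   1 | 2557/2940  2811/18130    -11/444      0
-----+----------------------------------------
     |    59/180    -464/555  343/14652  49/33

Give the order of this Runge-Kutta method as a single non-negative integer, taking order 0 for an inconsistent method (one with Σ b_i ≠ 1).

4

b = (59/180, -464/555, 343/14652, 49/33)
c = (0, 5/4, 18/7, 1)
Ac = (0, 0, -111/98, 51/392)
Σ b_i: 59/180·1 + (-464/555)·1 + 343/14652·1 + 49/33·1 = 1 ✓
b·c: (-464/555)·5/4 + 343/14652·18/7 + 49/33·1 = 1/2 ✓
b·c²: (-464/555)·25/16 + 343/14652·324/49 + 49/33·1 = 1/3 ✓
b·Ac: 343/14652·(-111/98) + 49/33·51/392 = 1/6 ✓
b·c³: (-464/555)·125/64 + 343/14652·5832/343 + 49/33·1 = 1/4 ✓
b·(c∘Ac): 343/14652·(-999/343) + 49/33·51/392 = 1/8 ✓
b·Ac²: 343/14652·(-555/392) + 49/33·123/1568 = 1/12 ✓
b·A²c: 49/33·11/392 = 1/24 ✓; 4 stages ⇒ order 4.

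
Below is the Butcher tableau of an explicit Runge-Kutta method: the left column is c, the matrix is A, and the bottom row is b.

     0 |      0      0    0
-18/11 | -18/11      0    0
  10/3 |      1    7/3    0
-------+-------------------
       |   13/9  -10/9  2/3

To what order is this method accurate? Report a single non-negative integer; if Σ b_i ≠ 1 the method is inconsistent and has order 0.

1

b = (13/9, -10/9, 2/3)
c = (0, -18/11, 10/3)
Ac = (0, 0, -42/11)
Σ b_i: 13/9·1 + (-10/9)·1 + 2/3·1 = 1 ✓
b·c: (-10/9)·(-18/11) + 2/3·10/3 = 400/99 ≠ 1/2 ⇒ order 1.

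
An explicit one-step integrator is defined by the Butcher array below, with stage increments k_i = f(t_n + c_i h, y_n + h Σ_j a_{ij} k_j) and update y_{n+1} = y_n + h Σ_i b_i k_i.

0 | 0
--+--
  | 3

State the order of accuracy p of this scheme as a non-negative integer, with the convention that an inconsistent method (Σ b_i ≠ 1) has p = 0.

b = (3)
c = (0)
Σ b_i: 3·1 = 3 ≠ 1 ⇒ order 0.

0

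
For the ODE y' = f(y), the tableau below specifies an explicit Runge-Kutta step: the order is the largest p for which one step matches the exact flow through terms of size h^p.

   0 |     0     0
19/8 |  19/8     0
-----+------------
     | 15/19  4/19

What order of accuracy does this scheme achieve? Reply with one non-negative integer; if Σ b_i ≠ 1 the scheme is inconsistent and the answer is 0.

2

b = (15/19, 4/19)
c = (0, 19/8)
Σ b_i: 15/19·1 + 4/19·1 = 1 ✓
b·c: 4/19·19/8 = 1/2 ✓; 2 stages ⇒ order 2.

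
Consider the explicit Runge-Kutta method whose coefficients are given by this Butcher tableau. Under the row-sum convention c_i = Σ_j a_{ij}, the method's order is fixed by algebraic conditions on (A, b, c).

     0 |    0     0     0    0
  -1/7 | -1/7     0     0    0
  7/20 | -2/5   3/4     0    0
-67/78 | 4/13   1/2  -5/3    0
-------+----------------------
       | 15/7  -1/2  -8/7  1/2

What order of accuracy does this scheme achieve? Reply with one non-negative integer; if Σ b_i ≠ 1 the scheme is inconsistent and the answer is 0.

b = (15/7, -1/2, -8/7, 1/2)
c = (0, -1/7, 7/20, -67/78)
Ac = (0, 0, -3/28, -55/84)
Σ b_i: 15/7·1 + (-1/2)·1 + (-8/7)·1 + 1/2·1 = 1 ✓
b·c: (-1/2)·(-1/7) + (-8/7)·7/20 + 1/2·(-67/78) = -4139/5460 ≠ 1/2 ⇒ order 1.

1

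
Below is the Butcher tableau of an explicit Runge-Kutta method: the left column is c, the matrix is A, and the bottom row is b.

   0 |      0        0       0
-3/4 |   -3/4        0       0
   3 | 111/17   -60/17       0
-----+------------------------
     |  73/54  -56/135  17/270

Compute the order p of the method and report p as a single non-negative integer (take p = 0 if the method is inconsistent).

b = (73/54, -56/135, 17/270)
c = (0, -3/4, 3)
Ac = (0, 0, 45/17)
Σ b_i: 73/54·1 + (-56/135)·1 + 17/270·1 = 1 ✓
b·c: (-56/135)·(-3/4) + 17/270·3 = 1/2 ✓
b·c²: (-56/135)·9/16 + 17/270·9 = 1/3 ✓
b·Ac: 17/270·45/17 = 1/6 ✓; 3 stages ⇒ order 3.

3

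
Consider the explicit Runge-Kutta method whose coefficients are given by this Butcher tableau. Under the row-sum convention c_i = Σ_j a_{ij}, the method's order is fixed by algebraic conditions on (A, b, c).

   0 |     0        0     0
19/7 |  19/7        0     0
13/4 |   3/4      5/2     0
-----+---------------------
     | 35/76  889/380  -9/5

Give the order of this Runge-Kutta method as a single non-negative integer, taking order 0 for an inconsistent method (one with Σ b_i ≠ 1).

b = (35/76, 889/380, -9/5)
c = (0, 19/7, 13/4)
Ac = (0, 0, 95/14)
Σ b_i: 35/76·1 + 889/380·1 + (-9/5)·1 = 1 ✓
b·c: 889/380·19/7 + (-9/5)·13/4 = 1/2 ✓
b·c²: 889/380·361/49 + (-9/5)·169/16 = -199/112 ≠ 1/3 ⇒ order 2.
b·Ac: (-9/5)·95/14 = -171/14 ≠ 1/6

2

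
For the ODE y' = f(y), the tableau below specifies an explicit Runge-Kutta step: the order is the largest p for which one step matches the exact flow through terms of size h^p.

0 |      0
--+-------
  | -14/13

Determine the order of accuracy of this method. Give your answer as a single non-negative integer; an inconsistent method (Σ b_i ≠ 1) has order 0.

0

b = (-14/13)
c = (0)
Σ b_i: (-14/13)·1 = -14/13 ≠ 1 ⇒ order 0.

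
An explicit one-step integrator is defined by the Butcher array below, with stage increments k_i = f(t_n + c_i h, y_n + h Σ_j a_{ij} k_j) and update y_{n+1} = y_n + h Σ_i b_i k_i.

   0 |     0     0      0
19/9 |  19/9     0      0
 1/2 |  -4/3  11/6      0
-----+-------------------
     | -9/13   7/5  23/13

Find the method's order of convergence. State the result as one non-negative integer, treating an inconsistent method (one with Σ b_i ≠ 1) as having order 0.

0

b = (-9/13, 7/5, 23/13)
c = (0, 19/9, 1/2)
Ac = (0, 0, 209/54)
Σ b_i: (-9/13)·1 + 7/5·1 + 23/13·1 = 161/65 ≠ 1 ⇒ order 0.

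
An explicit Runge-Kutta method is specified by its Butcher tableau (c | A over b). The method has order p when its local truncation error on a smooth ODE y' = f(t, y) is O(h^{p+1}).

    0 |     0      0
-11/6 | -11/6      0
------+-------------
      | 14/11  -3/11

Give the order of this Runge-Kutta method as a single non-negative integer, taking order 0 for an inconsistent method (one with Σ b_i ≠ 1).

b = (14/11, -3/11)
c = (0, -11/6)
Σ b_i: 14/11·1 + (-3/11)·1 = 1 ✓
b·c: (-3/11)·(-11/6) = 1/2 ✓; 2 stages ⇒ order 2.

2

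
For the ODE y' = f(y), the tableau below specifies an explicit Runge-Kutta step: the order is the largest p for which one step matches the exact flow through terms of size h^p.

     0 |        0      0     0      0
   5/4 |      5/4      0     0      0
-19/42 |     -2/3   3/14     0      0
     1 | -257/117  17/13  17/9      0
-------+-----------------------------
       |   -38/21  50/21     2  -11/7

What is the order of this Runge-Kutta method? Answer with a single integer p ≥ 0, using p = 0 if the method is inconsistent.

2

b = (-38/21, 50/21, 2, -11/7)
c = (0, 5/4, -19/42, 1)
Ac = (0, 0, 15/56, 7667/9828)
Σ b_i: (-38/21)·1 + 50/21·1 + 2·1 + (-11/7)·1 = 1 ✓
b·c: 50/21·5/4 + 2·(-19/42) + (-11/7)·1 = 1/2 ✓
b·c²: 50/21·25/16 + 2·361/1764 + (-11/7)·1 = 9025/3528 ≠ 1/3 ⇒ order 2.
b·Ac: 2·15/56 + (-11/7)·7667/9828 = -23741/34398 ≠ 1/6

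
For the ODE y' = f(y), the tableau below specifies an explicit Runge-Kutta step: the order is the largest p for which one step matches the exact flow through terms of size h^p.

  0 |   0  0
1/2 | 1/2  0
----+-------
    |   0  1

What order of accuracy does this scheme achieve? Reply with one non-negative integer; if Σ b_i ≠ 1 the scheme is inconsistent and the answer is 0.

b = (0, 1)
c = (0, 1/2)
Σ b_i: 1·1 = 1 ✓
b·c: 1·1/2 = 1/2 ✓; 2 stages ⇒ order 2.

2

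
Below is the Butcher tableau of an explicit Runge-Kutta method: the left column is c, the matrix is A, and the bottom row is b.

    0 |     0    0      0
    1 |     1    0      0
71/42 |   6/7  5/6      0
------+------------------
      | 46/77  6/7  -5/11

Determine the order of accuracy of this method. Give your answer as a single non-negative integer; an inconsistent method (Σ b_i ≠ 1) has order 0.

b = (46/77, 6/7, -5/11)
c = (0, 1, 71/42)
Ac = (0, 0, 5/6)
Σ b_i: 46/77·1 + 6/7·1 + (-5/11)·1 = 1 ✓
b·c: 6/7·1 + (-5/11)·71/42 = 41/462 ≠ 1/2 ⇒ order 1.

1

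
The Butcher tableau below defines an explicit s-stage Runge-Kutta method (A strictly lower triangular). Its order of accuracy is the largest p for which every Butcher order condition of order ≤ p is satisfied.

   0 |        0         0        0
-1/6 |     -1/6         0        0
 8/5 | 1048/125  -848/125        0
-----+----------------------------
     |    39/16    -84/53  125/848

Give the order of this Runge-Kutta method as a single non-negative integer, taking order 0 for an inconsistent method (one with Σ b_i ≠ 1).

3

b = (39/16, -84/53, 125/848)
c = (0, -1/6, 8/5)
Ac = (0, 0, 424/375)
Σ b_i: 39/16·1 + (-84/53)·1 + 125/848·1 = 1 ✓
b·c: (-84/53)·(-1/6) + 125/848·8/5 = 1/2 ✓
b·c²: (-84/53)·1/36 + 125/848·64/25 = 1/3 ✓
b·Ac: 125/848·424/375 = 1/6 ✓; 3 stages ⇒ order 3.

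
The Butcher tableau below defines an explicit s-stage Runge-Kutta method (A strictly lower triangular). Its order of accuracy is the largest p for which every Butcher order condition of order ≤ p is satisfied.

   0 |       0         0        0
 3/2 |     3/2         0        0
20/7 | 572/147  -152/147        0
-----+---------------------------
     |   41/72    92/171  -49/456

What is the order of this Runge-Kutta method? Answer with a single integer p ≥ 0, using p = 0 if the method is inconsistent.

b = (41/72, 92/171, -49/456)
c = (0, 3/2, 20/7)
Ac = (0, 0, -76/49)
Σ b_i: 41/72·1 + 92/171·1 + (-49/456)·1 = 1 ✓
b·c: 92/171·3/2 + (-49/456)·20/7 = 1/2 ✓
b·c²: 92/171·9/4 + (-49/456)·400/49 = 1/3 ✓
b·Ac: (-49/456)·(-76/49) = 1/6 ✓; 3 stages ⇒ order 3.

3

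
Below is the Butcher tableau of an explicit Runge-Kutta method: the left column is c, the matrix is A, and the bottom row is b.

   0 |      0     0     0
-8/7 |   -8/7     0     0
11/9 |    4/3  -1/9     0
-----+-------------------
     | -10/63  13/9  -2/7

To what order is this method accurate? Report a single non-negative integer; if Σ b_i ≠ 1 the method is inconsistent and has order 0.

1

b = (-10/63, 13/9, -2/7)
c = (0, -8/7, 11/9)
Ac = (0, 0, 8/63)
Σ b_i: (-10/63)·1 + 13/9·1 + (-2/7)·1 = 1 ✓
b·c: 13/9·(-8/7) + (-2/7)·11/9 = -2 ≠ 1/2 ⇒ order 1.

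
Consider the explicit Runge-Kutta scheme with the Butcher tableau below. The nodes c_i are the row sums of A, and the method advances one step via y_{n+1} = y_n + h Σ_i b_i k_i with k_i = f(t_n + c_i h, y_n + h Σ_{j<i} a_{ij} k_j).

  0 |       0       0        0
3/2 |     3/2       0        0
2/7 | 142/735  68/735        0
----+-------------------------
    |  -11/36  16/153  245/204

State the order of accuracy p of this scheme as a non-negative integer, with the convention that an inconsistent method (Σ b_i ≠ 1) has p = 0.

3

b = (-11/36, 16/153, 245/204)
c = (0, 3/2, 2/7)
Ac = (0, 0, 34/245)
Σ b_i: (-11/36)·1 + 16/153·1 + 245/204·1 = 1 ✓
b·c: 16/153·3/2 + 245/204·2/7 = 1/2 ✓
b·c²: 16/153·9/4 + 245/204·4/49 = 1/3 ✓
b·Ac: 245/204·34/245 = 1/6 ✓; 3 stages ⇒ order 3.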